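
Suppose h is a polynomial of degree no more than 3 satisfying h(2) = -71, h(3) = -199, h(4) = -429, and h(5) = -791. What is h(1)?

-15

Using the Lagrange interpolation formula with nodes 2, 3, 4, 5:
  L_0(x) = (x - 3)(x - 4)(x - 5) / -6
  L_1(x) = (x - 2)(x - 4)(x - 5) / 2
  L_2(x) = (x - 2)(x - 3)(x - 5) / -2
  L_3(x) = (x - 2)(x - 3)(x - 4) / 6
Then h(x) = -71·L_0(x) - 199·L_1(x) - 429·L_2(x) - 791·L_3(x).
Expanding and collecting terms gives h(x) = -5x³ - 6x² - 3x - 1.
Evaluating at x = 1: h(1) = -15.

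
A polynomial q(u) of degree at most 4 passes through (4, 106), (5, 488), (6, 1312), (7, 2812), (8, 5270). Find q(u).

Write q(u) = au^4 + bu^3 + cu^2 + du + e. Substituting each data point gives a linear system:
  256a + 64b + 16c + 4d + e = 106
  625a + 125b + 25c + 5d + e = 488
  1296a + 216b + 36c + 6d + e = 1312
  2401a + 343b + 49c + 7d + e = 2812
  4096a + 512b + 64c + 8d + e = 5270
Solving the system yields a = 2, b = -5, c = -6, d = 3, e = -2.
So q(u) = 2u⁴ - 5u³ - 6u² + 3u - 2.
Check: q(4) = 106. ✓

q(u) = 2u^4 - 5u^3 - 6u^2 + 3u - 2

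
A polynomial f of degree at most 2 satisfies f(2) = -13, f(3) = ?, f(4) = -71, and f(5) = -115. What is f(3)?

On equispaced nodes a degree-2 polynomial has vanishing third forward difference, so
  - f(2) + 3·f(3) - 3·f(4) + f(5) = 0.
Substituting the known values and solving for f(3):
  3·f(3) = -111
  f(3) = -37.

-37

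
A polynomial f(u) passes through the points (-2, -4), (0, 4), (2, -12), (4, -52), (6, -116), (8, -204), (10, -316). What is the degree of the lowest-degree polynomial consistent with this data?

Forward differences of the values at u = -2, 0, 2, 4, 6, 8, 10:
  f  : -4  4  -12  -52  -116  -204  -316
  Δ  : 8  -16  -40  -64  -88  -112
  Δ^2: -24  -24  -24  -24  -24
  Δ^3: 0  0  0  0
  Δ^4: 0  0  0
  Δ^5: 0  0
  Δ^6: 0
The second differences are constant (-24) and nonzero, while all higher differences vanish, so the minimal degree is 2.

2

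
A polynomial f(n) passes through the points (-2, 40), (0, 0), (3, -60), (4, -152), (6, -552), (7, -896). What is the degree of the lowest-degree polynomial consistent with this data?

Divided differences on the nodes -2, 0, 3, 4, 6, 7:
  order 0: 40  0  -60  -152  -552  -896
  order 1: -20  -20  -92  -200  -344
  order 2: 0  -18  -36  -48
  order 3: -3  -3  -3
  order 4: 0  0
  order 5: 0
The order-3 divided differences are all -3 (nonzero) and every higher order vanishes, so the data lies on a polynomial of degree exactly 3.

3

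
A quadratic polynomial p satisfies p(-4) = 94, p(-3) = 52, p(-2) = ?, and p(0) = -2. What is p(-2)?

The 3 known points determine the degree-2 polynomial uniquely.
Write p(s) = as^2 + bs + c. Substituting each data point gives a linear system:
  16a - 4b + c = 94
  9a - 3b + c = 52
  c = -2
Solving the system yields a = 6, b = 0, c = -2.
So p(s) = 6s^2 - 2.
Then p(-2) = 22.

22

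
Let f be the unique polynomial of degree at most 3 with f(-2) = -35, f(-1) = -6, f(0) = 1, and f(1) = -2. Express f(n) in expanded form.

f(n) = 2n^3 - 5n^2 + 1

Using the Lagrange interpolation formula with nodes -2, -1, 0, 1:
  L_0(n) = (n + 1)n(n - 1) / -6
  L_1(n) = (n + 2)n(n - 1) / 2
  L_2(n) = (n + 2)(n + 1)(n - 1) / -2
  L_3(n) = (n + 2)(n + 1)n / 6
Then f(n) = -35·L_0(n) - 6·L_1(n) + 1·L_2(n) - 2·L_3(n).
Expanding and collecting terms gives f(n) = 2n^3 - 5n^2 + 1.
Check: f(-1) = -6. ✓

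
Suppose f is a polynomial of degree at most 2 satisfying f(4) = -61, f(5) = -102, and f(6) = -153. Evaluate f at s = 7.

Forward differences of the values at s = 4, 5, 6:
  f  : -61  -102  -153
  Δ  : -41  -51
  Δ^2: -10
The second differences are constant, confirming degree 2.
Interpolating (Newton forward form) and evaluating at s = 7 gives f(7) = -214.

-214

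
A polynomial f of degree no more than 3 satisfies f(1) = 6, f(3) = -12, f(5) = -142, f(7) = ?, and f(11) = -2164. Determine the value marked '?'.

The 4 known points determine the degree-3 polynomial uniquely.
Write f(u) = au^3 + bu^2 + cu + d. Substituting each data point gives a linear system:
  a + b + c + d = 6
  27a + 9b + 3c + d = -12
  125a + 25b + 5c + d = -142
  1331a + 121b + 11c + d = -2164
Solving the system yields a = -2, b = 4, c = 1, d = 3.
So f(u) = -2u^3 + 4u^2 + u + 3.
Then f(7) = -480.

-480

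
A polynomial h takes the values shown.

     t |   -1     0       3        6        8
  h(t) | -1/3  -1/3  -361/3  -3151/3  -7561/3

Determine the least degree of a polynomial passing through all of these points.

Divided differences on the nodes -1, 0, 3, 6, 8:
  order 0: -1/3  -1/3  -361/3  -3151/3  -7561/3
  order 1: 0  -40  -310  -735
  order 2: -10  -45  -85
  order 3: -5  -5
  order 4: 0
The order-3 divided differences are all -5 (nonzero) and every higher order vanishes, so the data lies on a polynomial of degree exactly 3.

3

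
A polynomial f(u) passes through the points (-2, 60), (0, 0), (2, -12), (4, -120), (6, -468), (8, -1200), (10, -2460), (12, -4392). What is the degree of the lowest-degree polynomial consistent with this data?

Forward differences of the values at u = -2, 0, 2, 4, 6, 8, 10, 12:
  f  : 60  0  -12  -120  -468  -1200  -2460  -4392
  Δ  : -60  -12  -108  -348  -732  -1260  -1932
  Δ^2: 48  -96  -240  -384  -528  -672
  Δ^3: -144  -144  -144  -144  -144
  Δ^4: 0  0  0  0
  Δ^5: 0  0  0
  Δ^6: 0  0
  Δ^7: 0
The third differences are constant (-144) and nonzero, while all higher differences vanish, so the minimal degree is 3.

3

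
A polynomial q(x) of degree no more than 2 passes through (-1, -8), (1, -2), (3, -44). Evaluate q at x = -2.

-29

Write q(x) = ax^2 + bx + c. Substituting each data point gives a linear system:
  a - b + c = -8
  a + b + c = -2
  9a + 3b + c = -44
Solving the system yields a = -6, b = 3, c = 1.
So q(x) = -6x^2 + 3x + 1.
Then q(-2) = -29.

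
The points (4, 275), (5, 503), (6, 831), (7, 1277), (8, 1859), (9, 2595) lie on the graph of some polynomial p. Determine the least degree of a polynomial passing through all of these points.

3

Forward differences of the values at s = 4, 5, 6, 7, 8, 9:
  p  : 275  503  831  1277  1859  2595
  Δ  : 228  328  446  582  736
  Δ^2: 100  118  136  154
  Δ^3: 18  18  18
  Δ^4: 0  0
  Δ^5: 0
The third differences are constant (18) and nonzero, while all higher differences vanish, so the minimal degree is 3.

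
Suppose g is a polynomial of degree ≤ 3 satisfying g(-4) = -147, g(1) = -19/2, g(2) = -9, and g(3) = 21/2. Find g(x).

g(x) = 2x^3 - (5/2)x^2 - 6x - 3

Using the Lagrange interpolation formula with nodes -4, 1, 2, 3:
  L_0(x) = (x - 1)(x - 2)(x - 3) / -210
  L_1(x) = (x + 4)(x - 2)(x - 3) / 10
  L_2(x) = (x + 4)(x - 1)(x - 3) / -6
  L_3(x) = (x + 4)(x - 1)(x - 2) / 14
Then g(x) = -147·L_0(x) - 19/2·L_1(x) - 9·L_2(x) + 21/2·L_3(x).
Expanding and collecting terms gives g(x) = 2x^3 - (5/2)x^2 - 6x - 3.
Check: g(-4) = -147. ✓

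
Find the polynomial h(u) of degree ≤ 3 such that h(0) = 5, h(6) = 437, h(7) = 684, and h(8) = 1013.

Using the Lagrange interpolation formula with nodes 0, 6, 7, 8:
  L_0(u) = (u - 6)(u - 7)(u - 8) / -336
  L_1(u) = u(u - 7)(u - 8) / 12
  L_2(u) = u(u - 6)(u - 8) / -7
  L_3(u) = u(u - 6)(u - 7) / 16
Then h(u) = 5·L_0(u) + 437·L_1(u) + 684·L_2(u) + 1013·L_3(u).
Expanding and collecting terms gives h(u) = 2u^3 - u^2 + 6u + 5.
Check: h(0) = 5. ✓

h(u) = 2u^3 - u^2 + 6u + 5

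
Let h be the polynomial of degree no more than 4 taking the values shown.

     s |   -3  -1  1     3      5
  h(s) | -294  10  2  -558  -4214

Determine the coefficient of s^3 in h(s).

Write h(s) = as^4 + bs^3 + cs^2 + ds + e. Substituting each data point gives a linear system:
  81a - 27b + 9c - 3d + e = -294
  a - b + c - d + e = 10
  a + b + c + d + e = 2
  81a + 27b + 9c + 3d + e = -558
  625a + 125b + 25c + 5d + e = -4214
Solving the system yields a = -6, b = -5, c = 6, d = 1, e = 6.
So h(s) = -6s^4 - 5s^3 + 6s^2 + s + 6.
The coefficient of s^3 is -5.

-5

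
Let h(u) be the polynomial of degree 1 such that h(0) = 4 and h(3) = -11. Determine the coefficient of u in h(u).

-5

Write h(u) = au + b. Substituting each data point gives a linear system:
  b = 4
  3a + b = -11
Solving the system yields a = -5, b = 4.
So h(u) = -5u + 4.
The leading coefficient is -5.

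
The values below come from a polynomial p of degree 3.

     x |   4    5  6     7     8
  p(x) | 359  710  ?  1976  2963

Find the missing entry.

The 4 known points determine the degree-3 polynomial uniquely.
Write p(x) = ax^3 + bx^2 + cx + d. Substituting each data point gives a linear system:
  64a + 16b + 4c + d = 359
  125a + 25b + 5c + d = 710
  343a + 49b + 7c + d = 1976
  512a + 64b + 8c + d = 2963
Solving the system yields a = 6, b = -2, c = 3, d = -5.
So p(x) = 6x³ - 2x² + 3x - 5.
Then p(6) = 1237.

1237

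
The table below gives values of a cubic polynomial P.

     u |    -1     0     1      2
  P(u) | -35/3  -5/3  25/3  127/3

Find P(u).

P(u) = 4u^3 + 6u - 5/3

Write P(u) = au^3 + bu^2 + cu + d. Substituting each data point gives a linear system:
  -a + b - c + d = -35/3
  d = -5/3
  a + b + c + d = 25/3
  8a + 4b + 2c + d = 127/3
Solving the system yields a = 4, b = 0, c = 6, d = -5/3.
So P(u) = 4u³ + 6u - 5/3.
Check: P(-1) = -35/3. ✓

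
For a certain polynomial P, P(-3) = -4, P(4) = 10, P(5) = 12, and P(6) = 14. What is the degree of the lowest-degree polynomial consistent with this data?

Divided differences on the nodes -3, 4, 5, 6:
  order 0: -4  10  12  14
  order 1: 2  2  2
  order 2: 0  0
  order 3: 0
The order-1 divided differences are all 2 (nonzero) and every higher order vanishes, so the data lies on a polynomial of degree exactly 1.

1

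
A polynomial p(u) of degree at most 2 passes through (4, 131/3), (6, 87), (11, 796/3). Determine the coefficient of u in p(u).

Write p(u) = au^2 + bu + c. Substituting each data point gives a linear system:
  16a + 4b + c = 131/3
  36a + 6b + c = 87
  121a + 11b + c = 796/3
Solving the system yields a = 2, b = 5/3, c = 5.
So p(u) = 2u^2 + (5/3)u + 5.
The coefficient of u is 5/3.

5/3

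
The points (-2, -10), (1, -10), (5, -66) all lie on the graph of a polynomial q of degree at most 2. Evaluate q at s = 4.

Using the Lagrange interpolation formula with nodes -2, 1, 5:
  L_0(s) = (s - 1)(s - 5) / 21
  L_1(s) = (s + 2)(s - 5) / -12
  L_2(s) = (s + 2)(s - 1) / 28
Then q(s) = -10·L_0(s) - 10·L_1(s) - 66·L_2(s).
Expanding and collecting terms gives q(s) = -2s^2 - 2s - 6.
Evaluating at s = 4: q(4) = -46.

-46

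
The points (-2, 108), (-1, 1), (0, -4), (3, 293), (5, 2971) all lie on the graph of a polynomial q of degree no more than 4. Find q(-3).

563

Write q(u) = au^4 + bu^3 + cu^2 + du + e. Substituting each data point gives a linear system:
  16a - 8b + 4c - 2d + e = 108
  a - b + c - d + e = 1
  e = -4
  81a + 27b + 9c + 3d + e = 293
  625a + 125b + 25c + 5d + e = 2971
Solving the system yields a = 6, b = -5, c = -6, d = 0, e = -4.
So q(u) = 6u⁴ - 5u³ - 6u² - 4.
Then q(-3) = 563.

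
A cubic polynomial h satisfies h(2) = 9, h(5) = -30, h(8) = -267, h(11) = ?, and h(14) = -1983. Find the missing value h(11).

-864

On equispaced nodes a degree-3 polynomial has vanishing fourth forward difference, so
  h(2) - 4·h(5) + 6·h(8) - 4·h(11) + h(14) = 0.
Substituting the known values and solving for h(11):
  -4·h(11) = 3456
  h(11) = -864.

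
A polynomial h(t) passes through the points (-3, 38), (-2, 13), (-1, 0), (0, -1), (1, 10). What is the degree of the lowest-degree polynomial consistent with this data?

Forward differences of the values at t = -3, -2, -1, 0, 1:
  h  : 38  13  0  -1  10
  Δ  : -25  -13  -1  11
  Δ^2: 12  12  12
  Δ^3: 0  0
  Δ^4: 0
The second differences are constant (12) and nonzero, while all higher differences vanish, so the minimal degree is 2.

2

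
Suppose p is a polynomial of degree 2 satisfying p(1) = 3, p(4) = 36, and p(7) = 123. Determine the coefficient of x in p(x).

Write p(x) = ax^2 + bx + c. Substituting each data point gives a linear system:
  a + b + c = 3
  16a + 4b + c = 36
  49a + 7b + c = 123
Solving the system yields a = 3, b = -4, c = 4.
So p(x) = 3x² - 4x + 4.
The coefficient of x is -4.

-4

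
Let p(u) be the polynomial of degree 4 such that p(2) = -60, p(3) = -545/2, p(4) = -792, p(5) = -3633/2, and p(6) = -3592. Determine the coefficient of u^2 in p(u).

Write p(u) = au^4 + bu^3 + cu^2 + du + e. Substituting each data point gives a linear system:
  16a + 8b + 4c + 2d + e = -60
  81a + 27b + 9c + 3d + e = -545/2
  256a + 64b + 16c + 4d + e = -792
  625a + 125b + 25c + 5d + e = -3633/2
  1296a + 216b + 36c + 6d + e = -3592
Solving the system yields a = -2, b = -5, c = 3/2, d = 5, e = -4.
So p(u) = -2u^4 - 5u^3 + (3/2)u^2 + 5u - 4.
The coefficient of u^2 is 3/2.

3/2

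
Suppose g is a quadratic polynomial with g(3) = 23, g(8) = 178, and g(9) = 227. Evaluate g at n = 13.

483

Write g(n) = an^2 + bn + c. Substituting each data point gives a linear system:
  9a + 3b + c = 23
  64a + 8b + c = 178
  81a + 9b + c = 227
Solving the system yields a = 3, b = -2, c = 2.
So g(n) = 3n² - 2n + 2.
Then g(13) = 483.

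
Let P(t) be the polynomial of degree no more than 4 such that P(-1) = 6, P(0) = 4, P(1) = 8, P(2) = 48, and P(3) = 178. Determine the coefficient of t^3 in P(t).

3

Write P(t) = at^4 + bt^3 + ct^2 + dt + e. Substituting each data point gives a linear system:
  a - b + c - d + e = 6
  e = 4
  a + b + c + d + e = 8
  16a + 8b + 4c + 2d + e = 48
  81a + 27b + 9c + 3d + e = 178
Solving the system yields a = 1, b = 3, c = 2, d = -2, e = 4.
So P(t) = t⁴ + 3t³ + 2t² - 2t + 4.
The coefficient of t^3 is 3.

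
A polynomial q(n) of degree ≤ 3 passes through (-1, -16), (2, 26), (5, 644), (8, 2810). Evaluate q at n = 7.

Using the Lagrange interpolation formula with nodes -1, 2, 5, 8:
  L_0(n) = (n - 2)(n - 5)(n - 8) / -162
  L_1(n) = (n + 1)(n - 5)(n - 8) / 54
  L_2(n) = (n + 1)(n - 2)(n - 8) / -54
  L_3(n) = (n + 1)(n - 2)(n - 5) / 162
Then q(n) = -16·L_0(n) + 26·L_1(n) + 644·L_2(n) + 2810·L_3(n).
Expanding and collecting terms gives q(n) = 6n^3 - 4n^2 - 6.
Evaluating at n = 7: q(7) = 1856.

1856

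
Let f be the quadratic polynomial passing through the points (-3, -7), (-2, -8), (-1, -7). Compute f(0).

-4

Forward differences of the values at u = -3, -2, -1:
  f  : -7  -8  -7
  Δ  : -1  1
  Δ^2: 2
The second differences are constant, confirming degree 2.
Interpolating (Newton forward form) and evaluating at u = 0 gives f(0) = -4.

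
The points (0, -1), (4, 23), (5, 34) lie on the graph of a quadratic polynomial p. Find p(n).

p(n) = n^2 + 2n - 1

Write p(n) = an^2 + bn + c. Substituting each data point gives a linear system:
  c = -1
  16a + 4b + c = 23
  25a + 5b + c = 34
Solving the system yields a = 1, b = 2, c = -1.
So p(n) = n² + 2n - 1.
Check: p(0) = -1. ✓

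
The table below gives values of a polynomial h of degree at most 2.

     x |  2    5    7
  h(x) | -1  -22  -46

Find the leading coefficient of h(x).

-1

Write h(x) = ax^2 + bx + c. Substituting each data point gives a linear system:
  4a + 2b + c = -1
  25a + 5b + c = -22
  49a + 7b + c = -46
Solving the system yields a = -1, b = 0, c = 3.
So h(x) = -x^2 + 3.
The leading coefficient is -1.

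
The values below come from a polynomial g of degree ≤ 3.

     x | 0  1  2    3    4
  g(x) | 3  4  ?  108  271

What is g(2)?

On equispaced nodes a degree-3 polynomial has vanishing fourth forward difference, so
  g(0) - 4·g(1) + 6·g(2) - 4·g(3) + g(4) = 0.
Substituting the known values and solving for g(2):
  6·g(2) = 174
  g(2) = 29.

29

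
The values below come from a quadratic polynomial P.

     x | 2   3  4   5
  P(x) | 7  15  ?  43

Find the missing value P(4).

27

The 3 known points determine the degree-2 polynomial uniquely.
Write P(x) = ax^2 + bx + c. Substituting each data point gives a linear system:
  4a + 2b + c = 7
  9a + 3b + c = 15
  25a + 5b + c = 43
Solving the system yields a = 2, b = -2, c = 3.
So P(x) = 2x² - 2x + 3.
Then P(4) = 27.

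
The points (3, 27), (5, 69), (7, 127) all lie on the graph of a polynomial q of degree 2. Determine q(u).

Write q(u) = au^2 + bu + c. Substituting each data point gives a linear system:
  9a + 3b + c = 27
  25a + 5b + c = 69
  49a + 7b + c = 127
Solving the system yields a = 2, b = 5, c = -6.
So q(u) = 2u^2 + 5u - 6.
Check: q(7) = 127. ✓

q(u) = 2u^2 + 5u - 6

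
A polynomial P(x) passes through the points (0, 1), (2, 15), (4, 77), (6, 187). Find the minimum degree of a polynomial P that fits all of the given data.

2

Forward differences of the values at x = 0, 2, 4, 6:
  P  : 1  15  77  187
  Δ  : 14  62  110
  Δ^2: 48  48
  Δ^3: 0
The second differences are constant (48) and nonzero, while all higher differences vanish, so the minimal degree is 2.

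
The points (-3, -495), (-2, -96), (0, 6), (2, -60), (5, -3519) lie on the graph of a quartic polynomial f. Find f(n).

f(n) = -6n^4 + n^3 + 3n^2 + 5n + 6

Write f(n) = an^4 + bn^3 + cn^2 + dn + e. Substituting each data point gives a linear system:
  81a - 27b + 9c - 3d + e = -495
  16a - 8b + 4c - 2d + e = -96
  e = 6
  16a + 8b + 4c + 2d + e = -60
  625a + 125b + 25c + 5d + e = -3519
Solving the system yields a = -6, b = 1, c = 3, d = 5, e = 6.
So f(n) = -6n⁴ + n³ + 3n² + 5n + 6.
Check: f(0) = 6. ✓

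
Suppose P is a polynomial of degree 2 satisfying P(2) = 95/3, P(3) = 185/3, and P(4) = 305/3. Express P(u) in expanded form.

P(u) = 5u^2 + 5u + 5/3

Using the Lagrange interpolation formula with nodes 2, 3, 4:
  L_0(u) = (u - 3)(u - 4) / 2
  L_1(u) = (u - 2)(u - 4) / -1
  L_2(u) = (u - 2)(u - 3) / 2
Then P(u) = 95/3·L_0(u) + 185/3·L_1(u) + 305/3·L_2(u).
Expanding and collecting terms gives P(u) = 5u^2 + 5u + 5/3.
Check: P(2) = 95/3. ✓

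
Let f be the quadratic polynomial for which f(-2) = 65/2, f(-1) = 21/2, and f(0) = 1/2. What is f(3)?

85/2

Write f(x) = ax^2 + bx + c. Substituting each data point gives a linear system:
  4a - 2b + c = 65/2
  a - b + c = 21/2
  c = 1/2
Solving the system yields a = 6, b = -4, c = 1/2.
So f(x) = 6x² - 4x + 1/2.
Then f(3) = 85/2.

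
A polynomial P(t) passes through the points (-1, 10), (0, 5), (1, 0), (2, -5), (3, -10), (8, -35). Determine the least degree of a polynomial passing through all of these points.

Divided differences on the nodes -1, 0, 1, 2, 3, 8:
  order 0: 10  5  0  -5  -10  -35
  order 1: -5  -5  -5  -5  -5
  order 2: 0  0  0  0
  order 3: 0  0  0
  order 4: 0  0
  order 5: 0
The order-1 divided differences are all -5 (nonzero) and every higher order vanishes, so the data lies on a polynomial of degree exactly 1.

1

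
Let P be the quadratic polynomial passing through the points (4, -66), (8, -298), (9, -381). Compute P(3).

Using the Lagrange interpolation formula with nodes 4, 8, 9:
  L_0(x) = (x - 8)(x - 9) / 20
  L_1(x) = (x - 4)(x - 9) / -4
  L_2(x) = (x - 4)(x - 8) / 5
Then P(x) = -66·L_0(x) - 298·L_1(x) - 381·L_2(x).
Expanding and collecting terms gives P(x) = -5x^2 + 2x + 6.
Evaluating at x = 3: P(3) = -33.

-33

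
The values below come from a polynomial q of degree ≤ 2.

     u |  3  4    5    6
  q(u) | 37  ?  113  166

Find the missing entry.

The 3 known points determine the degree-2 polynomial uniquely.
Write q(u) = au^2 + bu + c. Substituting each data point gives a linear system:
  9a + 3b + c = 37
  25a + 5b + c = 113
  36a + 6b + c = 166
Solving the system yields a = 5, b = -2, c = -2.
So q(u) = 5u^2 - 2u - 2.
Then q(4) = 70.

70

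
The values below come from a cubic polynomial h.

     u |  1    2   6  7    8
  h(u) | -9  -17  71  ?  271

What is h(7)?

The 4 known points determine the degree-3 polynomial uniquely.
Write h(u) = au^3 + bu^2 + cu + d. Substituting each data point gives a linear system:
  a + b + c + d = -9
  8a + 4b + 2c + d = -17
  216a + 36b + 6c + d = 71
  512a + 64b + 8c + d = 271
Solving the system yields a = 1, b = -3, c = -6, d = -1.
So h(u) = u^3 - 3u^2 - 6u - 1.
Then h(7) = 153.

153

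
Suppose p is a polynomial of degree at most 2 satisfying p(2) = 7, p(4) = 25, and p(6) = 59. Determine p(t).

Write p(t) = at^2 + bt + c. Substituting each data point gives a linear system:
  4a + 2b + c = 7
  16a + 4b + c = 25
  36a + 6b + c = 59
Solving the system yields a = 2, b = -3, c = 5.
So p(t) = 2t^2 - 3t + 5.
Check: p(6) = 59. ✓

p(t) = 2t^2 - 3t + 5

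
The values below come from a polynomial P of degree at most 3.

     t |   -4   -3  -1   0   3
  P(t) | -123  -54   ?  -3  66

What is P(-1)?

The 4 known points determine the degree-3 polynomial uniquely.
Write P(t) = at^3 + bt^2 + ct + d. Substituting each data point gives a linear system:
  -64a + 16b - 4c + d = -123
  -27a + 9b - 3c + d = -54
  d = -3
  27a + 9b + 3c + d = 66
Solving the system yields a = 2, b = 1, c = 2, d = -3.
So P(t) = 2t³ + t² + 2t - 3.
Then P(-1) = -6.

-6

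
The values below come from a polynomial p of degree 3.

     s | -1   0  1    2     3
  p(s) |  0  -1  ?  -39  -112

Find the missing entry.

The 4 known points determine the degree-3 polynomial uniquely.
Write p(s) = as^3 + bs^2 + cs + d. Substituting each data point gives a linear system:
  -a + b - c + d = 0
  d = -1
  8a + 4b + 2c + d = -39
  27a + 9b + 3c + d = -112
Solving the system yields a = -3, b = -3, c = -1, d = -1.
So p(s) = -3s^3 - 3s^2 - s - 1.
Then p(1) = -8.

-8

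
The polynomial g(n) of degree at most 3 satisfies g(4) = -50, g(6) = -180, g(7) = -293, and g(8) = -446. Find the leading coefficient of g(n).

-1

Write g(n) = an^3 + bn^2 + cn + d. Substituting each data point gives a linear system:
  64a + 16b + 4c + d = -50
  216a + 36b + 6c + d = -180
  343a + 49b + 7c + d = -293
  512a + 64b + 8c + d = -446
Solving the system yields a = -1, b = 1, c = 1, d = -6.
So g(n) = -n^3 + n^2 + n - 6.
The leading coefficient is -1.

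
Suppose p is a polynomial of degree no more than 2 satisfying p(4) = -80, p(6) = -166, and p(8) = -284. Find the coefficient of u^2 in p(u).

-4

Write p(u) = au^2 + bu + c. Substituting each data point gives a linear system:
  16a + 4b + c = -80
  36a + 6b + c = -166
  64a + 8b + c = -284
Solving the system yields a = -4, b = -3, c = -4.
So p(u) = -4u^2 - 3u - 4.
The leading coefficient is -4.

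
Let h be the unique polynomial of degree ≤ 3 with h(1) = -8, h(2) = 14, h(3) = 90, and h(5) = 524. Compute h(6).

Write h(s) = as^3 + bs^2 + cs + d. Substituting each data point gives a linear system:
  a + b + c + d = -8
  8a + 4b + 2c + d = 14
  27a + 9b + 3c + d = 90
  125a + 25b + 5c + d = 524
Solving the system yields a = 5, b = -3, c = -4, d = -6.
So h(s) = 5s³ - 3s² - 4s - 6.
Then h(6) = 942.

942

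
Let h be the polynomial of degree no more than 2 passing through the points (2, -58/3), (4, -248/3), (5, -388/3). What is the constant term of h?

4

Write h(n) = an^2 + bn + c. Substituting each data point gives a linear system:
  4a + 2b + c = -58/3
  16a + 4b + c = -248/3
  25a + 5b + c = -388/3
Solving the system yields a = -5, b = -5/3, c = 4.
So h(n) = -5n^2 - (5/3)n + 4.
The constant term is 4.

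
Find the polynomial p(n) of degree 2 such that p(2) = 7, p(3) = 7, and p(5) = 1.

p(n) = -n^2 + 5n + 1

Write p(n) = an^2 + bn + c. Substituting each data point gives a linear system:
  4a + 2b + c = 7
  9a + 3b + c = 7
  25a + 5b + c = 1
Solving the system yields a = -1, b = 5, c = 1.
So p(n) = -n² + 5n + 1.
Check: p(3) = 7. ✓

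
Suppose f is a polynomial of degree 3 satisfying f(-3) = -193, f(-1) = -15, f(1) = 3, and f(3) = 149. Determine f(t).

Using the Lagrange interpolation formula with nodes -3, -1, 1, 3:
  L_0(t) = (t + 1)(t - 1)(t - 3) / -48
  L_1(t) = (t + 3)(t - 1)(t - 3) / 16
  L_2(t) = (t + 3)(t + 1)(t - 3) / -16
  L_3(t) = (t + 3)(t + 1)(t - 1) / 48
Then f(t) = -193·L_0(t) - 15·L_1(t) + 3·L_2(t) + 149·L_3(t).
Expanding and collecting terms gives f(t) = 6t^3 - 2t^2 + 3t - 4.
Check: f(1) = 3. ✓

f(t) = 6t^3 - 2t^2 + 3t - 4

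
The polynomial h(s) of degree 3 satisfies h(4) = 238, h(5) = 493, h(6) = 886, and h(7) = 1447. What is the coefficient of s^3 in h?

5

Write h(s) = as^3 + bs^2 + cs + d. Substituting each data point gives a linear system:
  64a + 16b + 4c + d = 238
  125a + 25b + 5c + d = 493
  216a + 36b + 6c + d = 886
  343a + 49b + 7c + d = 1447
Solving the system yields a = 5, b = -6, c = 4, d = -2.
So h(s) = 5s³ - 6s² + 4s - 2.
The leading coefficient is 5.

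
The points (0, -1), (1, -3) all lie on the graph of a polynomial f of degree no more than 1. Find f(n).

f(n) = -2n - 1

Write f(n) = an + b. Substituting each data point gives a linear system:
  b = -1
  a + b = -3
Solving the system yields a = -2, b = -1.
So f(n) = -2n - 1.
Check: f(1) = -3. ✓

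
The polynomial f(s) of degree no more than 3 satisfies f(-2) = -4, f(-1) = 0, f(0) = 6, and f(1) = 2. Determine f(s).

Write f(s) = as^3 + bs^2 + cs + d. Substituting each data point gives a linear system:
  -8a + 4b - 2c + d = -4
  -a + b - c + d = 0
  d = 6
  a + b + c + d = 2
Solving the system yields a = -2, b = -5, c = 3, d = 6.
So f(s) = -2s^3 - 5s^2 + 3s + 6.
Check: f(-1) = 0. ✓

f(s) = -2s^3 - 5s^2 + 3s + 6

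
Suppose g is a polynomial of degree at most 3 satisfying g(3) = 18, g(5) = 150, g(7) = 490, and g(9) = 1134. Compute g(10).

Using the Lagrange interpolation formula with nodes 3, 5, 7, 9:
  L_0(u) = (u - 5)(u - 7)(u - 9) / -48
  L_1(u) = (u - 3)(u - 7)(u - 9) / 16
  L_2(u) = (u - 3)(u - 5)(u - 9) / -16
  L_3(u) = (u - 3)(u - 5)(u - 7) / 48
Then g(u) = 18·L_0(u) + 150·L_1(u) + 490·L_2(u) + 1134·L_3(u).
Expanding and collecting terms gives g(u) = 2u^3 - 4u^2.
Evaluating at u = 10: g(10) = 1600.

1600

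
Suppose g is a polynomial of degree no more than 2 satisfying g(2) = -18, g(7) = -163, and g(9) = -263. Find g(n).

g(n) = -3n^2 - 2n - 2

Write g(n) = an^2 + bn + c. Substituting each data point gives a linear system:
  4a + 2b + c = -18
  49a + 7b + c = -163
  81a + 9b + c = -263
Solving the system yields a = -3, b = -2, c = -2.
So g(n) = -3n^2 - 2n - 2.
Check: g(7) = -163. ✓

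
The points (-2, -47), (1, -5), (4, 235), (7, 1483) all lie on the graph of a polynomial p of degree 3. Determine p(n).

p(n) = 5n^3 - 4n^2 - 5n - 1

Write p(n) = an^3 + bn^2 + cn + d. Substituting each data point gives a linear system:
  -8a + 4b - 2c + d = -47
  a + b + c + d = -5
  64a + 16b + 4c + d = 235
  343a + 49b + 7c + d = 1483
Solving the system yields a = 5, b = -4, c = -5, d = -1.
So p(n) = 5n³ - 4n² - 5n - 1.
Check: p(1) = -5. ✓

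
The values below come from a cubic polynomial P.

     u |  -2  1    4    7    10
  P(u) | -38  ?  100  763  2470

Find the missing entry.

On equispaced nodes a degree-3 polynomial has vanishing fourth forward difference, so
  P(-2) - 4·P(1) + 6·P(4) - 4·P(7) + P(10) = 0.
Substituting the known values and solving for P(1):
  -4·P(1) = 20
  P(1) = -5.

-5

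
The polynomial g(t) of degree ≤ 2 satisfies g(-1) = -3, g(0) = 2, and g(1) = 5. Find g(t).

Write g(t) = at^2 + bt + c. Substituting each data point gives a linear system:
  a - b + c = -3
  c = 2
  a + b + c = 5
Solving the system yields a = -1, b = 4, c = 2.
So g(t) = -t^2 + 4t + 2.
Check: g(1) = 5. ✓

g(t) = -t^2 + 4t + 2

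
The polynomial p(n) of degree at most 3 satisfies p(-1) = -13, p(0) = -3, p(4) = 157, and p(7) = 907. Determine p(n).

Using the Lagrange interpolation formula with nodes -1, 0, 4, 7:
  L_0(n) = n(n - 4)(n - 7) / -40
  L_1(n) = (n + 1)(n - 4)(n - 7) / 28
  L_2(n) = (n + 1)n(n - 7) / -60
  L_3(n) = (n + 1)n(n - 4) / 168
Then p(n) = -13·L_0(n) - 3·L_1(n) + 157·L_2(n) + 907·L_3(n).
Expanding and collecting terms gives p(n) = 3n³ - 3n² + 4n - 3.
Check: p(7) = 907. ✓

p(n) = 3n^3 - 3n^2 + 4n - 3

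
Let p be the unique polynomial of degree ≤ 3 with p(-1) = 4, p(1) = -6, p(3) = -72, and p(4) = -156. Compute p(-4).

Write p(x) = ax^3 + bx^2 + cx + d. Substituting each data point gives a linear system:
  -a + b - c + d = 4
  a + b + c + d = -6
  27a + 9b + 3c + d = -72
  64a + 16b + 4c + d = -156
Solving the system yields a = -2, b = -1, c = -3, d = 0.
So p(x) = -2x^3 - x^2 - 3x.
Then p(-4) = 124.

124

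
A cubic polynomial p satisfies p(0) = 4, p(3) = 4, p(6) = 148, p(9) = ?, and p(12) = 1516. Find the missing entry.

The 4 known points determine the degree-3 polynomial uniquely.
Write p(n) = an^3 + bn^2 + cn + d. Substituting each data point gives a linear system:
  d = 4
  27a + 9b + 3c + d = 4
  216a + 36b + 6c + d = 148
  1728a + 144b + 12c + d = 1516
Solving the system yields a = 1, b = -1, c = -6, d = 4.
So p(n) = n^3 - n^2 - 6n + 4.
Then p(9) = 598.

598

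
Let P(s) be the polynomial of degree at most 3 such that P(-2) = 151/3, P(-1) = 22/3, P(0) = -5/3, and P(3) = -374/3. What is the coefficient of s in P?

Write P(s) = as^3 + bs^2 + cs + d. Substituting each data point gives a linear system:
  -8a + 4b - 2c + d = 151/3
  -a + b - c + d = 22/3
  d = -5/3
  27a + 9b + 3c + d = -374/3
Solving the system yields a = -5, b = 2, c = -2, d = -5/3.
So P(s) = -5s^3 + 2s^2 - 2s - 5/3.
The coefficient of s is -2.

-2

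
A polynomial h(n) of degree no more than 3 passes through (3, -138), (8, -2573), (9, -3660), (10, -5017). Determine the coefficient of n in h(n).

Write h(n) = an^3 + bn^2 + cn + d. Substituting each data point gives a linear system:
  27a + 9b + 3c + d = -138
  512a + 64b + 8c + d = -2573
  729a + 81b + 9c + d = -3660
  1000a + 100b + 10c + d = -5017
Solving the system yields a = -5, b = 0, c = -2, d = 3.
So h(n) = -5n^3 - 2n + 3.
The coefficient of n is -2.

-2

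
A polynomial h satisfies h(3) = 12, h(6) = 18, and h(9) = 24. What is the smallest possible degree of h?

1

Forward differences of the values at n = 3, 6, 9:
  h  : 12  18  24
  Δ  : 6  6
  Δ^2: 0
The first differences are constant (6) and nonzero, while all higher differences vanish, so the minimal degree is 1.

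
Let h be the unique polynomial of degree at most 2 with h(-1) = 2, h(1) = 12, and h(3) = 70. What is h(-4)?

77

Forward differences of the values at x = -1, 1, 3:
  h  : 2  12  70
  Δ  : 10  58
  Δ^2: 48
The second differences are constant, confirming degree 2.
Interpolating (Newton forward form) and evaluating at x = -4 gives h(-4) = 77.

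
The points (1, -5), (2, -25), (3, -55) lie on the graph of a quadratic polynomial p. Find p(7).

-275

Forward differences of the values at s = 1, 2, 3:
  p  : -5  -25  -55
  Δ  : -20  -30
  Δ^2: -10
The second differences are constant, confirming degree 2.
Interpolating (Newton forward form) and evaluating at s = 7 gives p(7) = -275.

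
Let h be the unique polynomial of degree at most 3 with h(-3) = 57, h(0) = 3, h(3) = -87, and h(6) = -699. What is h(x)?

Using the Lagrange interpolation formula with nodes -3, 0, 3, 6:
  L_0(x) = x(x - 3)(x - 6) / -162
  L_1(x) = (x + 3)(x - 3)(x - 6) / 54
  L_2(x) = (x + 3)x(x - 6) / -54
  L_3(x) = (x + 3)x(x - 3) / 162
Then h(x) = 57·L_0(x) + 3·L_1(x) - 87·L_2(x) - 699·L_3(x).
Expanding and collecting terms gives h(x) = -3x^3 - 2x^2 + 3x + 3.
Check: h(6) = -699. ✓

h(x) = -3x^3 - 2x^2 + 3x + 3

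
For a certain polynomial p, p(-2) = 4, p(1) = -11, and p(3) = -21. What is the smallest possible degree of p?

Divided differences on the nodes -2, 1, 3:
  order 0: 4  -11  -21
  order 1: -5  -5
  order 2: 0
The order-1 divided differences are all -5 (nonzero) and every higher order vanishes, so the data lies on a polynomial of degree exactly 1.

1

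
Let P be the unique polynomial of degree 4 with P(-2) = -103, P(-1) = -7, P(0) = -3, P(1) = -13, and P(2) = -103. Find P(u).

P(u) = -6u^4 + u^3 - u^2 - 4u - 3

Write P(u) = au^4 + bu^3 + cu^2 + du + e. Substituting each data point gives a linear system:
  16a - 8b + 4c - 2d + e = -103
  a - b + c - d + e = -7
  e = -3
  a + b + c + d + e = -13
  16a + 8b + 4c + 2d + e = -103
Solving the system yields a = -6, b = 1, c = -1, d = -4, e = -3.
So P(u) = -6u^4 + u^3 - u^2 - 4u - 3.
Check: P(1) = -13. ✓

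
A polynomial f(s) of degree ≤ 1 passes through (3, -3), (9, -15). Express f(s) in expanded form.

f(s) = -2s + 3

Write f(s) = as + b. Substituting each data point gives a linear system:
  3a + b = -3
  9a + b = -15
Solving the system yields a = -2, b = 3.
So f(s) = -2s + 3.
Check: f(9) = -15. ✓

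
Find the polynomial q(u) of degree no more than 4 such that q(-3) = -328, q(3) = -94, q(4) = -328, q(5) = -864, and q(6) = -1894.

q(u) = -2u^4 + 4u^3 - 5u^2 + 3u - 4

Write q(u) = au^4 + bu^3 + cu^2 + du + e. Substituting each data point gives a linear system:
  81a - 27b + 9c - 3d + e = -328
  81a + 27b + 9c + 3d + e = -94
  256a + 64b + 16c + 4d + e = -328
  625a + 125b + 25c + 5d + e = -864
  1296a + 216b + 36c + 6d + e = -1894
Solving the system yields a = -2, b = 4, c = -5, d = 3, e = -4.
So q(u) = -2u^4 + 4u^3 - 5u^2 + 3u - 4.
Check: q(4) = -328. ✓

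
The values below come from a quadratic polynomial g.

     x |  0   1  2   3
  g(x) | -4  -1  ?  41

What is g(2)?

The 3 known points determine the degree-2 polynomial uniquely.
Write g(x) = ax^2 + bx + c. Substituting each data point gives a linear system:
  c = -4
  a + b + c = -1
  9a + 3b + c = 41
Solving the system yields a = 6, b = -3, c = -4.
So g(x) = 6x² - 3x - 4.
Then g(2) = 14.

14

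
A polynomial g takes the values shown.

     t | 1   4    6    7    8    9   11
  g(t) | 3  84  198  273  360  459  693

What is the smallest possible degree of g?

Divided differences on the nodes 1, 4, 6, 7, 8, 9, 11:
  order 0: 3  84  198  273  360  459  693
  order 1: 27  57  75  87  99  117
  order 2: 6  6  6  6  6
  order 3: 0  0  0  0
  order 4: 0  0  0
  order 5: 0  0
  order 6: 0
The order-2 divided differences are all 6 (nonzero) and every higher order vanishes, so the data lies on a polynomial of degree exactly 2.

2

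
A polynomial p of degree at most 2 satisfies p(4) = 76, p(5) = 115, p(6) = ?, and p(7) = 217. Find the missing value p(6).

On equispaced nodes a degree-2 polynomial has vanishing third forward difference, so
  - p(4) + 3·p(5) - 3·p(6) + p(7) = 0.
Substituting the known values and solving for p(6):
  -3·p(6) = -486
  p(6) = 162.

162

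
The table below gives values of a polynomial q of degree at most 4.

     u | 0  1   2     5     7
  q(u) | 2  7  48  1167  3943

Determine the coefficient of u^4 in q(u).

Write q(u) = au^4 + bu^3 + cu^2 + du + e. Substituting each data point gives a linear system:
  e = 2
  a + b + c + d + e = 7
  16a + 8b + 4c + 2d + e = 48
  625a + 125b + 25c + 5d + e = 1167
  2401a + 343b + 49c + 7d + e = 3943
Solving the system yields a = 1, b = 5, c = -4, d = 3, e = 2.
So q(u) = u^4 + 5u^3 - 4u^2 + 3u + 2.
The leading coefficient is 1.

1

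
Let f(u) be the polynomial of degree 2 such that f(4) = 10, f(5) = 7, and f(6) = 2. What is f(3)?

Write f(u) = au^2 + bu + c. Substituting each data point gives a linear system:
  16a + 4b + c = 10
  25a + 5b + c = 7
  36a + 6b + c = 2
Solving the system yields a = -1, b = 6, c = 2.
So f(u) = -u^2 + 6u + 2.
Then f(3) = 11.

11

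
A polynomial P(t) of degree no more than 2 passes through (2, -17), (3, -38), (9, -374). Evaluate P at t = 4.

Using the Lagrange interpolation formula with nodes 2, 3, 9:
  L_0(t) = (t - 3)(t - 9) / 7
  L_1(t) = (t - 2)(t - 9) / -6
  L_2(t) = (t - 2)(t - 3) / 42
Then P(t) = -17·L_0(t) - 38·L_1(t) - 374·L_2(t).
Expanding and collecting terms gives P(t) = -5t² + 4t - 5.
Evaluating at t = 4: P(4) = -69.

-69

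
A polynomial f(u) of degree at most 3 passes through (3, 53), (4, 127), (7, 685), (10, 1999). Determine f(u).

f(u) = 2u^3 - 1

Using the Lagrange interpolation formula with nodes 3, 4, 7, 10:
  L_0(u) = (u - 4)(u - 7)(u - 10) / -28
  L_1(u) = (u - 3)(u - 7)(u - 10) / 18
  L_2(u) = (u - 3)(u - 4)(u - 10) / -36
  L_3(u) = (u - 3)(u - 4)(u - 7) / 126
Then f(u) = 53·L_0(u) + 127·L_1(u) + 685·L_2(u) + 1999·L_3(u).
Expanding and collecting terms gives f(u) = 2u^3 - 1.
Check: f(10) = 1999. ✓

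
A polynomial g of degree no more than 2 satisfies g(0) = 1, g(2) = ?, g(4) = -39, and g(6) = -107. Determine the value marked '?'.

The 3 known points determine the degree-2 polynomial uniquely.
Write g(t) = at^2 + bt + c. Substituting each data point gives a linear system:
  c = 1
  16a + 4b + c = -39
  36a + 6b + c = -107
Solving the system yields a = -4, b = 6, c = 1.
So g(t) = -4t² + 6t + 1.
Then g(2) = -3.

-3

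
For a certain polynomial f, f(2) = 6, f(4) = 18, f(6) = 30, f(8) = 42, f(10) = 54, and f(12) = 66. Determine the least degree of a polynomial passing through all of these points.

Forward differences of the values at n = 2, 4, 6, 8, 10, 12:
  f  : 6  18  30  42  54  66
  Δ  : 12  12  12  12  12
  Δ^2: 0  0  0  0
  Δ^3: 0  0  0
  Δ^4: 0  0
  Δ^5: 0
The first differences are constant (12) and nonzero, while all higher differences vanish, so the minimal degree is 1.

1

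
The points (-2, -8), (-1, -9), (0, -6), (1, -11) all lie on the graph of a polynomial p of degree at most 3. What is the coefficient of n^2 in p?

-4

Write p(n) = an^3 + bn^2 + cn + d. Substituting each data point gives a linear system:
  -8a + 4b - 2c + d = -8
  -a + b - c + d = -9
  d = -6
  a + b + c + d = -11
Solving the system yields a = -2, b = -4, c = 1, d = -6.
So p(n) = -2n³ - 4n² + n - 6.
The coefficient of n^2 is -4.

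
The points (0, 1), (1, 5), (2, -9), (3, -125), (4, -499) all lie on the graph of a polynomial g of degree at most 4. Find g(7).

Using the Lagrange interpolation formula with nodes 0, 1, 2, 3, 4:
  L_0(n) = (n - 1)(n - 2)(n - 3)(n - 4) / 24
  L_1(n) = n(n - 2)(n - 3)(n - 4) / -6
  L_2(n) = n(n - 1)(n - 3)(n - 4) / 4
  L_3(n) = n(n - 1)(n - 2)(n - 4) / -6
  L_4(n) = n(n - 1)(n - 2)(n - 3) / 24
Then g(n) = 1·L_0(n) + 5·L_1(n) - 9·L_2(n) - 125·L_3(n) - 499·L_4(n).
Expanding and collecting terms gives g(n) = -3n^4 + 4n^3 + 3n + 1.
Evaluating at n = 7: g(7) = -5809.

-5809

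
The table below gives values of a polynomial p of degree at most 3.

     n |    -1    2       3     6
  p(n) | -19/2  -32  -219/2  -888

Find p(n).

p(n) = -4n^3 - (3/2)n^2 + 6n - 6

Using the Lagrange interpolation formula with nodes -1, 2, 3, 6:
  L_0(n) = (n - 2)(n - 3)(n - 6) / -84
  L_1(n) = (n + 1)(n - 3)(n - 6) / 12
  L_2(n) = (n + 1)(n - 2)(n - 6) / -12
  L_3(n) = (n + 1)(n - 2)(n - 3) / 84
Then p(n) = -19/2·L_0(n) - 32·L_1(n) - 219/2·L_2(n) - 888·L_3(n).
Expanding and collecting terms gives p(n) = -4n^3 - (3/2)n^2 + 6n - 6.
Check: p(6) = -888. ✓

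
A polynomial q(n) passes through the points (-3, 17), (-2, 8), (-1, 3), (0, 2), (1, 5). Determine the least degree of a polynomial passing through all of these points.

Forward differences of the values at n = -3, -2, -1, 0, 1:
  q  : 17  8  3  2  5
  Δ  : -9  -5  -1  3
  Δ^2: 4  4  4
  Δ^3: 0  0
  Δ^4: 0
The second differences are constant (4) and nonzero, while all higher differences vanish, so the minimal degree is 2.

2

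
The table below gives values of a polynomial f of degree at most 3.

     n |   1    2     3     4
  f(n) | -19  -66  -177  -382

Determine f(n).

f(n) = -5n^3 - 2n^2 - 6n - 6

Write f(n) = an^3 + bn^2 + cn + d. Substituting each data point gives a linear system:
  a + b + c + d = -19
  8a + 4b + 2c + d = -66
  27a + 9b + 3c + d = -177
  64a + 16b + 4c + d = -382
Solving the system yields a = -5, b = -2, c = -6, d = -6.
So f(n) = -5n³ - 2n² - 6n - 6.
Check: f(1) = -19. ✓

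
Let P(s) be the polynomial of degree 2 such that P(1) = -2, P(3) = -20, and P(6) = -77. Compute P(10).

-209

Write P(s) = as^2 + bs + c. Substituting each data point gives a linear system:
  a + b + c = -2
  9a + 3b + c = -20
  36a + 6b + c = -77
Solving the system yields a = -2, b = -1, c = 1.
So P(s) = -2s^2 - s + 1.
Then P(10) = -209.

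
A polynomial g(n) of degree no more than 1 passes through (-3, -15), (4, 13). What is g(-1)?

Using the Lagrange interpolation formula with nodes -3, 4:
  L_0(n) = (n - 4) / -7
  L_1(n) = (n + 3) / 7
Then g(n) = -15·L_0(n) + 13·L_1(n).
Expanding and collecting terms gives g(n) = 4n - 3.
Evaluating at n = -1: g(-1) = -7.

-7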